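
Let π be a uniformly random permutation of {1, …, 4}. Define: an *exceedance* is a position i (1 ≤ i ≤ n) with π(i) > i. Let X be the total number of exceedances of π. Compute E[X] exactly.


Write X = Σ_{i=1}^{4} X_i, where X_i = 1_{π(i) > i}.
For each fixed i, π(i) is uniform over {1, …, 4} (marginal of a uniform permutation), so P[π(i) > i] = (n − i)/n. Summing: Σ_{i=1}^{4} (n − i)/n = (0 + 1 + … + 3)/4 = 4(4 − 1)/(2·4) = (4 − 1)/2.
Hence E[X] = Σ_{i=1}^{4} (4 − i)/4 = 3/2 ≈ 1.50000.

E[X] = 3/2 = 1.50000.


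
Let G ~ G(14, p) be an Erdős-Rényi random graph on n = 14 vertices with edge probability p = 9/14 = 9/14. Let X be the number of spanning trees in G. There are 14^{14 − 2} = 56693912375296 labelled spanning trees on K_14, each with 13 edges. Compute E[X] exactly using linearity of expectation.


K_14 has 14^{14 − 2} = 56693912375296 labelled spanning trees.
For each such spanning tree H, let X_H = 1 if all 13 edges of H are present in G. Then P[X_H = 1] = p^{13} = (9/14)^{13} = 2541865828329/793714773254144.
By linearity of expectation: E[X] = Σ_H E[X_H] = 56693912375296 · p^{13} = 56693912375296 · 2541865828329/793714773254144 = 2541865828329/14.
Numerically: E[X] ≈ 1.8156e+11.

E[X] = 56693912375296 · (9/14)^{13} = 2541865828329/14 ≈ 1.8156e+11.


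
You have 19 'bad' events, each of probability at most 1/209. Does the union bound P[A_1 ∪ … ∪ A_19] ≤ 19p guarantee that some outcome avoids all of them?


Union bound: P[∪_{i=1}^{19} A_i] ≤ Σ_i P[A_i] ≤ 19·p = 19·(1/209) = 1/11.
Numerically: 1/11 ≈ 0.09091.
Is 1/11 < 1? YES.
Since P[∪ A_i] ≤ 1/11 < 1, the complement has P[∩ A_i^c] ≥ 1 − 1/11 = 10/11 > 0, so some outcome avoids every A_i.

19·p = 1/11 ≈ 0.09091; existence CERTIFIED by the union bound.


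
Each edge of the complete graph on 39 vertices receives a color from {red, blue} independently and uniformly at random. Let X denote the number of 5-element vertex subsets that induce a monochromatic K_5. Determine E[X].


Let X = Σ_S X_S over the C(39, 5) = 575757 subsets S of size 5, where X_S = 1 if the K_5 on S is monochromatic.
For a fixed S, the K_5 on S has C(5, 2) = 10 edges. P[all 10 edges red] = (1/2)^10, and likewise for blue, so P[monochromatic] = 2·(1/2)^10 = 2^{1 − 10} = 1/512.
By linearity of expectation: E[X] = C(39, 5) · 2^{1 − 10} = 575757 · 1/512 = 575757/512.
Numerically: E[X] ≈ 1124.525391.

E[X] = C(39,5)·2^(1−C(5,2)) = 575757/512 ≈ 1124.525391.


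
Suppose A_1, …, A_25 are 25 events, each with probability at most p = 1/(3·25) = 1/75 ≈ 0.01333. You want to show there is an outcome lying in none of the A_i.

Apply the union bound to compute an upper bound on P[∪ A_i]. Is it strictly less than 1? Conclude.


Union bound: P[∪_{i=1}^{25} A_i] ≤ Σ_i P[A_i] ≤ 25·p = 25·(1/75) = 1/3.
Numerically: 1/3 ≈ 0.33333.
Is 1/3 < 1? YES.
Since P[∪ A_i] ≤ 1/3 < 1, the complement has P[∩ A_i^c] ≥ 1 − 1/3 = 2/3 > 0, so some outcome avoids every A_i.

25·p = 1/3 ≈ 0.33333; existence CERTIFIED by the union bound.


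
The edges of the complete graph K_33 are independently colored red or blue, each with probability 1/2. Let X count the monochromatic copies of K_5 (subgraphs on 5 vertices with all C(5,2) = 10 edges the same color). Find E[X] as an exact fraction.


Let X = Σ_S X_S over the C(33, 5) = 237336 subsets S of size 5, where X_S = 1 if the K_5 on S is monochromatic.
For a fixed S, the K_5 on S has C(5, 2) = 10 edges. P[all 10 edges red] = (1/2)^10, and likewise for blue, so P[monochromatic] = 2·(1/2)^10 = 2^{1 − 10} = 1/512.
Summing: E[X] = C(33, 5) · 2^{1 − 10} = 237336 · 1/512 = 29667/64.
Numerically: E[X] ≈ 463.5469.

E[X] = C(33,5)·2^(1−C(5,2)) = 29667/64 ≈ 463.5469.


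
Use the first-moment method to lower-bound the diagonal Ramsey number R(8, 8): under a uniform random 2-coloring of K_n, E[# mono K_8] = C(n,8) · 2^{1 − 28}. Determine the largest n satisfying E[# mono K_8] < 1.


We need C(n, 8) · 2^{1 − 28} < 1, i.e. C(n, 8) < 2^{28 − 1} = 134217728.
Check values of n near the boundary:
  n = 37: C(37, 8) = 38608020; 38608020 < 134217728? YES
  n = 38: C(38, 8) = 48903492; 48903492 < 134217728? YES
  n = 39: C(39, 8) = 61523748; 61523748 < 134217728? YES
  n = 40: C(40, 8) = 76904685; 76904685 < 134217728? YES
  n = 41: C(41, 8) = 95548245; 95548245 < 134217728? YES
  n = 42: C(42, 8) = 118030185; 118030185 < 134217728? YES
  n = 43: C(43, 8) = 145008513; 145008513 < 134217728? NO
  n = 44: C(44, 8) = 177232627; 177232627 < 134217728? NO
The largest n with C(n, 8) < 134217728 is n = 42 (where E[X] = 118030185/134217728 ≈ 0.879). Hence R(8, 8) > 42, i.e. R(8, 8) ≥ 43.

Largest n = 42; hence R(8, 8) > 42.


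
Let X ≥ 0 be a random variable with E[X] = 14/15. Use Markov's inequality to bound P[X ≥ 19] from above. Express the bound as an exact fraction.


μ = E[X] = 14/15, a = 19.
Markov: P[X ≥ 19] ≤ μ/a = (14/15)/19 = 14/285.
Numerically: ≈ 0.049.
(Since a = 19 > μ = 0.933, the bound 14/285 is < 1 and informative.)

P[X ≥ 19] ≤ 14/285 ≈ 0.049.


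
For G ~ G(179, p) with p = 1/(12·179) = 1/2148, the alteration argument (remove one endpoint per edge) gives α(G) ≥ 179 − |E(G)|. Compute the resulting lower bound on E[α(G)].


E[|E(G)|] = C(179, 2)·p = 15931 · (1/2148) = 89/12.
E[α(G)] ≥ n − E[|E(G)|] = 179 − 89/12 = 2059/12.
Numerically: ≈ 171.583333.
(This is only a lower bound; the true E[α(G)] may be larger.)

E[α(G)] ≥ 2059/12 ≈ 171.583333.


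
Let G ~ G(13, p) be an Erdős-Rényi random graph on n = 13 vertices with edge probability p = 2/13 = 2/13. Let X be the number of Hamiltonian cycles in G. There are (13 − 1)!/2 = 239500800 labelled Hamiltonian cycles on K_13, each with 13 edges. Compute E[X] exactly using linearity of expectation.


K_13 has (13 − 1)!/2 = 239500800 labelled Hamiltonian cycles.
For each such Hamiltonian cycle H, let X_H = 1 if all 13 edges of H are present in G. Then P[X_H = 1] = p^{13} = (2/13)^{13} = 8192/302875106592253.
By linearity: E[X] = Σ_H E[X_H] = 239500800 · p^{13} = 239500800 · 8192/302875106592253 = 1961990553600/302875106592253.
Numerically: E[X] ≈ 0.00648.

E[X] = 239500800 · (2/13)^{13} = 1961990553600/302875106592253 ≈ 0.00648.


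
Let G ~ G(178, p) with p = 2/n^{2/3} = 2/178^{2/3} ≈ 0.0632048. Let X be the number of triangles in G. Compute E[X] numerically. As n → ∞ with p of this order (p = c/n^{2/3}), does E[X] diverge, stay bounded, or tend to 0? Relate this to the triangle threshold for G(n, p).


Number of potential triangles: C(178, 3) = 924176.
Each occurs with probability p³ ≈ (0.0632048)³ ≈ 2.52493372e-04.
By linearity: E[X] = C(178, 3)·p³ ≈ 924176 · 2.52493372e-04 ≈ 233.348315.
Since α = 2/3 < 1, p = c/n^{2/3} ≫ 1/n is above the triangle threshold p ~ 1/n. Asymptotically E[X] ~ (c³/6)·n^{3(1−α)} = (2³/6)·n^{1} → ∞; triangles are abundant w.h.p.

E[X] ≈ 233.348315; in regime p = Θ(1/n^{2/3}) E[X] diverges (above the triangle threshold p ~ 1/n).


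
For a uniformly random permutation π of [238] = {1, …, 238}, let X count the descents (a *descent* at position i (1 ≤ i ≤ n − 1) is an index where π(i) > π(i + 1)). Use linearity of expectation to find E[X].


Write X = Σ X_I over i = 1, …, 237, with X_I the indicator of one descent.
There are 237 indicators.
For each fixed i, the pair (π(i), π(i+1)) is a uniformly random ordered pair of distinct values from {1, …, 238}; by symmetry P[π(i) > π(i+1)] = 1/2.
By linearity: E[X] = 237 · (1/2) = (238 − 1) · (1/2) = 237/2 ≈ 118.5000.

E[X] = 237/2 = 118.5000.


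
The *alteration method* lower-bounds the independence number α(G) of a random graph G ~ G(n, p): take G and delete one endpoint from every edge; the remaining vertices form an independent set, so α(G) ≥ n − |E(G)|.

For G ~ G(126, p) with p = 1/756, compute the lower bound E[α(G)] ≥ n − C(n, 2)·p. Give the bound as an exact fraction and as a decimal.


E[|E(G)|] = C(126, 2)·p = 7875 · (1/756) = 125/12.
E[α(G)] ≥ n − E[|E(G)|] = 126 − 125/12 = 1387/12.
Numerically: ≈ 115.583.
(This is only a lower bound; the true E[α(G)] may be larger.)

E[α(G)] ≥ 1387/12 ≈ 115.583.


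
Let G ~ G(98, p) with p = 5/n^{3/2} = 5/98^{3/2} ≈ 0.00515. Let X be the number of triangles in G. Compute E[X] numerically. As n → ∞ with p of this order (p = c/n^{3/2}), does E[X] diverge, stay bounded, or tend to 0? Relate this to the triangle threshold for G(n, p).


Number of potential triangles: C(98, 3) = 152096.
Each occurs with probability p³ ≈ (0.00515)³ ≈ 1.36897e-07.
By linearity: E[X] = C(98, 3)·p³ ≈ 152096 · 1.36897e-07 ≈ 0.021.
Since α = 3/2 > 1, p = c/n^{3/2} = o(1/n) is below the triangle threshold p ~ 1/n. Asymptotically E[X] ~ (c³/6)·n^{3(1−α)} = (5³/6)·n^{-1.5} → 0, so by Markov's inequality G has no triangles w.h.p.

E[X] ≈ 0.021; in regime p = Θ(1/n^{3/2}) E[X] tends to 0 (below the triangle threshold p ~ 1/n).


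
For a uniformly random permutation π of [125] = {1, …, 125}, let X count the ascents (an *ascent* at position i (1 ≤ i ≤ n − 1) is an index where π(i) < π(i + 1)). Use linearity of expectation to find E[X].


Write X = Σ X_I over i = 1, …, 124, with X_I the indicator of one ascent.
There are 124 indicators.
For each fixed i, the pair (π(i), π(i+1)) is a uniformly random ordered pair of distinct values from {1, …, 125}; by symmetry P[π(i) < π(i+1)] = 1/2.
By linearity: E[X] = 124 · (1/2) = (125 − 1) · (1/2) = 62 ≈ 62.0000.

E[X] = 62 = 62.0000.


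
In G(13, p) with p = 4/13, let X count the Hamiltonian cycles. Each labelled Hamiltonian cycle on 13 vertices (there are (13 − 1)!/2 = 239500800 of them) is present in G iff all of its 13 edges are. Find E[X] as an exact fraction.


K_13 has (13 − 1)!/2 = 239500800 labelled Hamiltonian cycles.
For each such Hamiltonian cycle H, let X_H = 1 if all 13 edges of H are present in G. Then P[X_H = 1] = p^{13} = (4/13)^{13} = 67108864/302875106592253.
By linearity of expectation: E[X] = Σ_H E[X_H] = 239500800 · p^{13} = 239500800 · 67108864/302875106592253 = 16072626615091200/302875106592253.
Numerically: E[X] ≈ 53.07.

E[X] = 239500800 · (4/13)^{13} = 16072626615091200/302875106592253 ≈ 53.07.


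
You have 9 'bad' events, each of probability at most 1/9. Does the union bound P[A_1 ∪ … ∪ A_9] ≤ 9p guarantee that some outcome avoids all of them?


Union bound: P[∪_{i=1}^{9} A_i] ≤ Σ_i P[A_i] ≤ 9·p = 9·(1/9) = 1.
Numerically: 1 ≈ 1.00000.
Is 1 < 1? NO.
Since the bound 1 is ≥ 1, the union bound is uninformative here; it does NOT by itself certify existence.

9·p = 1 ≈ 1.00000; existence NOT certified by the union bound.


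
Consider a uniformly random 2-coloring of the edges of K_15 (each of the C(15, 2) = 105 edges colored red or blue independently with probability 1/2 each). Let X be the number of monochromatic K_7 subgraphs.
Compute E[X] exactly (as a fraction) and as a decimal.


Let X = Σ_S X_S over the C(15, 7) = 6435 subsets S of size 7, where X_S = 1 if the K_7 on S is monochromatic.
For a fixed S, the K_7 on S has C(7, 2) = 21 edges. P[all 21 edges red] = (1/2)^21, and likewise for blue, so P[monochromatic] = 2·(1/2)^21 = 2^{1 − 21} = 1/1048576.
By linearity: E[X] = C(15, 7) · 2^{1 − 21} = 6435 · 1/1048576 = 6435/1048576.
Numerically: E[X] ≈ 0.006137.

E[X] = C(15,7)·2^(1−C(7,2)) = 6435/1048576 ≈ 0.006137.


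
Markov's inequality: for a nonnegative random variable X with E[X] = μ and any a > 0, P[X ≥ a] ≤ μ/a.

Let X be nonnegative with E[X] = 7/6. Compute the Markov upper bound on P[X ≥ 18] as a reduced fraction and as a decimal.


μ = E[X] = 7/6, a = 18.
Markov: P[X ≥ 18] ≤ μ/a = (7/6)/18 = 7/108.
Numerically: ≈ 0.0648.
(Since a = 18 > μ = 1.1667, the bound 7/108 is < 1 and informative.)

P[X ≥ 18] ≤ 7/108 ≈ 0.0648.


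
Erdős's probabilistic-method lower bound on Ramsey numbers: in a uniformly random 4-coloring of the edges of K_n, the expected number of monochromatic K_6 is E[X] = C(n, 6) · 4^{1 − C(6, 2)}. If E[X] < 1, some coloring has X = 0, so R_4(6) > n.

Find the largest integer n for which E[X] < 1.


We need C(n, 6) · 4^{1 − 15} < 1, i.e. C(n, 6) < 4^{15 − 1} = 268435456.
Check values of n near the boundary:
  n = 73: C(73, 6) = 170230452; 170230452 < 268435456? YES
  n = 74: C(74, 6) = 185250786; 185250786 < 268435456? YES
  n = 75: C(75, 6) = 201359550; 201359550 < 268435456? YES
  n = 76: C(76, 6) = 218618940; 218618940 < 268435456? YES
  n = 77: C(77, 6) = 237093780; 237093780 < 268435456? YES
  n = 78: C(78, 6) = 256851595; 256851595 < 268435456? YES
  n = 79: C(79, 6) = 277962685; 277962685 < 268435456? NO
  n = 80: C(80, 6) = 300500200; 300500200 < 268435456? NO
  n = 81: C(81, 6) = 324540216; 324540216 < 268435456? NO
The largest n with C(n, 6) < 268435456 is n = 78 (where E[X] = 256851595/268435456 ≈ 0.95685). Hence R_4(6) > 78, i.e. R_4(6) ≥ 79.

Largest n = 78; hence R_4(6) > 78.


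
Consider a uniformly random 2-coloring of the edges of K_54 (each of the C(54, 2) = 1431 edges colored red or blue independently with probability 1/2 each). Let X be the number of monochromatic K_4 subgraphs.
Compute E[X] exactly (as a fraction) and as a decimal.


Let X = Σ_S X_S over the C(54, 4) = 316251 subsets S of size 4, where X_S = 1 if the K_4 on S is monochromatic.
For a fixed S, the K_4 on S has C(4, 2) = 6 edges. P[all 6 edges red] = (1/2)^6, and likewise for blue, so P[monochromatic] = 2·(1/2)^6 = 2^{1 − 6} = 1/32.
By linearity: E[X] = C(54, 4) · 2^{1 − 6} = 316251 · 1/32 = 316251/32.
Numerically: E[X] ≈ 9882.84375.

E[X] = C(54,4)·2^(1−C(4,2)) = 316251/32 ≈ 9882.84375.


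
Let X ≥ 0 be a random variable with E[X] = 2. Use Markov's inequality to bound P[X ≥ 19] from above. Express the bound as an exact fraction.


μ = E[X] = 2, a = 19.
Markov: P[X ≥ 19] ≤ μ/a = (2)/19 = 2/19.
Numerically: ≈ 0.105263.
(Since a = 19 > μ = 2.000000, the bound 2/19 is < 1 and informative.)

P[X ≥ 19] ≤ 2/19 ≈ 0.105263.


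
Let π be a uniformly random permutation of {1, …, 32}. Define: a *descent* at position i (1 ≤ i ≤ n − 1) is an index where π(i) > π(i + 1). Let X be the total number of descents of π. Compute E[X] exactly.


Write X = Σ X_I over i = 1, …, 31, with X_I the indicator of one descent.
There are 31 indicators.
For each fixed i, the pair (π(i), π(i+1)) is a uniformly random ordered pair of distinct values from {1, …, 32}; by symmetry P[π(i) > π(i+1)] = 1/2.
By linearity: E[X] = 31 · (1/2) = (32 − 1) · (1/2) = 31/2 ≈ 15.500000.

E[X] = 31/2 = 15.500000.


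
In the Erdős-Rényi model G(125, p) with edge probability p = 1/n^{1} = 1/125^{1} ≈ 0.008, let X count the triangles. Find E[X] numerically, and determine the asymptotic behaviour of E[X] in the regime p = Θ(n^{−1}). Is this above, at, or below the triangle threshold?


Number of potential triangles: C(125, 3) = 317750.
Each occurs with probability p³ ≈ (0.008)³ ≈ 5.120000e-07.
By linearity: E[X] = C(125, 3)·p³ ≈ 317750 · 5.120000e-07 ≈ 0.1627.
Here α = 1, so p = 1/n is exactly at the triangle threshold p ~ 1/n. Asymptotically E[X] → c³/6 = 1³/6 = 1/6 ≈ 0.1667, a bounded constant. In this regime the triangle count is asymptotically Poisson(c³/6).

E[X] ≈ 0.1627; in regime p = Θ(1/n^{1}) E[X] stays bounded (at the triangle threshold p ~ 1/n).


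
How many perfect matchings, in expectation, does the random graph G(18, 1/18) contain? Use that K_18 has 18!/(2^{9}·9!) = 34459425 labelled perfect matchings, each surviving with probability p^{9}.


K_18 has 18!/(2^{9}·9!) = 34459425 labelled perfect matchings.
For each such perfect matching H, let X_H = 1 if all 9 edges of H are present in G. Then P[X_H = 1] = p^{9} = (1/18)^{9} = 1/198359290368.
By linearity: E[X] = Σ_H E[X_H] = 34459425 · p^{9} = 34459425 · 1/198359290368 = 425425/2448880128.
Numerically: E[X] ≈ 0.000173722.

E[X] = 34459425 · (1/18)^{9} = 425425/2448880128 ≈ 0.000173722.


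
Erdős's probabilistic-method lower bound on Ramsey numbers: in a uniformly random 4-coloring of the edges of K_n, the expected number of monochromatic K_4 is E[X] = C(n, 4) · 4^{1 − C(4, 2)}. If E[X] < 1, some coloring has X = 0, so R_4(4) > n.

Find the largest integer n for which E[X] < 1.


We need C(n, 4) · 4^{1 − 6} < 1, i.e. C(n, 4) < 4^{6 − 1} = 1024.
Check values of n near the boundary:
  n = 12: C(12, 4) = 495; 495 < 1024? YES
  n = 13: C(13, 4) = 715; 715 < 1024? YES
  n = 14: C(14, 4) = 1001; 1001 < 1024? YES
  n = 15: C(15, 4) = 1365; 1365 < 1024? NO
  n = 16: C(16, 4) = 1820; 1820 < 1024? NO
The largest n with C(n, 4) < 1024 is n = 14 (where E[X] = 1001/1024 ≈ 0.977539). Hence R_4(4) > 14, i.e. R_4(4) ≥ 15.

Largest n = 14; hence R_4(4) > 14.


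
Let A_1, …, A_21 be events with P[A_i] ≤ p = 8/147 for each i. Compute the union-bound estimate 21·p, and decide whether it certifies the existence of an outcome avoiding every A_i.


Union bound: P[∪_{i=1}^{21} A_i] ≤ Σ_i P[A_i] ≤ 21·p = 21·(8/147) = 8/7.
Numerically: 8/7 ≈ 1.142857.
Is 8/7 < 1? NO.
Since the bound 8/7 is ≥ 1, the union bound is uninformative here; it does NOT by itself certify existence.

21·p = 8/7 ≈ 1.142857; existence NOT certified by the union bound.


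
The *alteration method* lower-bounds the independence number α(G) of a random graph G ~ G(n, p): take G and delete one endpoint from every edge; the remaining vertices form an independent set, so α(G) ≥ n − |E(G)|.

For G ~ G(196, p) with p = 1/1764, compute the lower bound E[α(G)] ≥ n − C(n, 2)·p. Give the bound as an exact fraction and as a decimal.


E[|E(G)|] = C(196, 2)·p = 19110 · (1/1764) = 65/6.
E[α(G)] ≥ n − E[|E(G)|] = 196 − 65/6 = 1111/6.
Numerically: ≈ 185.166667.
(This is only a lower bound; the true E[α(G)] may be larger.)

E[α(G)] ≥ 1111/6 ≈ 185.166667.


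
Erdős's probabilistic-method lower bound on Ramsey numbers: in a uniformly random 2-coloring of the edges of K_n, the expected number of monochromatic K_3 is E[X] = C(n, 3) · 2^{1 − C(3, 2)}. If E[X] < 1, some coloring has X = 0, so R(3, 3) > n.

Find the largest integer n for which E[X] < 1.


We need C(n, 3) · 2^{1 − 3} < 1, i.e. C(n, 3) < 2^{3 − 1} = 4.
Check values of n near the boundary:
  n = 3: C(3, 3) = 1; 1 < 4? YES
  n = 4: C(4, 3) = 4; 4 < 4? NO
The largest n with C(n, 3) < 4 is n = 3 (where E[X] = 1/4 ≈ 0.25000). Hence R(3, 3) > 3, i.e. R(3, 3) ≥ 4.

Largest n = 3; hence R(3, 3) > 3.


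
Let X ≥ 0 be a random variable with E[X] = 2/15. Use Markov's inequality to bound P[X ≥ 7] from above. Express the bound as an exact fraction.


μ = E[X] = 2/15, a = 7.
Markov: P[X ≥ 7] ≤ μ/a = (2/15)/7 = 2/105.
Numerically: ≈ 0.019048.
(Since a = 7 > μ = 0.133333, the bound 2/105 is < 1 and informative.)

P[X ≥ 7] ≤ 2/105 ≈ 0.019048.


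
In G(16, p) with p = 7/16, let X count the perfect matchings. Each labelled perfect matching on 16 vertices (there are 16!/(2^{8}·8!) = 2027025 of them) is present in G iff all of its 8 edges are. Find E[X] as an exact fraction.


K_16 has 16!/(2^{8}·8!) = 2027025 labelled perfect matchings.
For each such perfect matching H, let X_H = 1 if all 8 edges of H are present in G. Then P[X_H = 1] = p^{8} = (7/16)^{8} = 5764801/4294967296.
Summing the indicators: E[X] = Σ_H E[X_H] = 2027025 · p^{8} = 2027025 · 5764801/4294967296 = 11685395747025/4294967296.
Numerically: E[X] ≈ 2720.7.

E[X] = 2027025 · (7/16)^{8} = 11685395747025/4294967296 ≈ 2720.7.


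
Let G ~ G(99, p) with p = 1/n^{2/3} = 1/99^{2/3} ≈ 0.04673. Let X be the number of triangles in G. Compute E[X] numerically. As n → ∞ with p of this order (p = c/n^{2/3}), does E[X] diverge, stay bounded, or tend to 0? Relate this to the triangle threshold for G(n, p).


Number of potential triangles: C(99, 3) = 156849.
Each occurs with probability p³ ≈ (0.04673)³ ≈ 1.020304e-04.
By linearity: E[X] = C(99, 3)·p³ ≈ 156849 · 1.020304e-04 ≈ 16.0034.
Since α = 2/3 < 1, p = c/n^{2/3} ≫ 1/n is above the triangle threshold p ~ 1/n. Asymptotically E[X] ~ (c³/6)·n^{3(1−α)} = (1³/6)·n^{1} → ∞; triangles are abundant w.h.p.

E[X] ≈ 16.0034; in regime p = Θ(1/n^{2/3}) E[X] diverges (above the triangle threshold p ~ 1/n).


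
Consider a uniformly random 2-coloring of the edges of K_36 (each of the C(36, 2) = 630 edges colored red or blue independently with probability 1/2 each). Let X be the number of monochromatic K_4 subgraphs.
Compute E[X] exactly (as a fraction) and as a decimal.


Let X = Σ_S X_S over the C(36, 4) = 58905 subsets S of size 4, where X_S = 1 if the K_4 on S is monochromatic.
For a fixed S, the K_4 on S has C(4, 2) = 6 edges. P[all 6 edges red] = (1/2)^6, and likewise for blue, so P[monochromatic] = 2·(1/2)^6 = 2^{1 − 6} = 1/32.
By linearity: E[X] = C(36, 4) · 2^{1 − 6} = 58905 · 1/32 = 58905/32.
Numerically: E[X] ≈ 1840.781250.

E[X] = C(36,4)·2^(1−C(4,2)) = 58905/32 ≈ 1840.781250.


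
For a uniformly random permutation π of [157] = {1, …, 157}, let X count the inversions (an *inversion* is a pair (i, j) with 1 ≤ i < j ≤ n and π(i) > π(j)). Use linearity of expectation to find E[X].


Write X = Σ X_I over the C(157, 2) = 12246 pairs i < j, with X_I the indicator of one inversion.
There are 12246 indicators.
For each fixed pair i < j, the values π(i) and π(j) are two distinct elements of {1, …, 157} in uniformly random order; by symmetry P[π(i) > π(j)] = 1/2.
By linearity: E[X] = 12246 · (1/2) = C(157, 2) · (1/2) = 12246/2 = 6123 ≈ 6123.000.

E[X] = 6123 = 6123.000.


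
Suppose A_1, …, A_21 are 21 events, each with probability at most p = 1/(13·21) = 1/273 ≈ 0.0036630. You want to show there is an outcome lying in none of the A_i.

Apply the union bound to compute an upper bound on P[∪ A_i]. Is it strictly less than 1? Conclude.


Union bound: P[∪_{i=1}^{21} A_i] ≤ Σ_i P[A_i] ≤ 21·p = 21·(1/273) = 1/13.
Numerically: 1/13 ≈ 0.0769231.
Is 1/13 < 1? YES.
Since P[∪ A_i] ≤ 1/13 < 1, the complement has P[∩ A_i^c] ≥ 1 − 1/13 = 12/13 > 0, so some outcome avoids every A_i.

21·p = 1/13 ≈ 0.0769231; existence CERTIFIED by the union bound.


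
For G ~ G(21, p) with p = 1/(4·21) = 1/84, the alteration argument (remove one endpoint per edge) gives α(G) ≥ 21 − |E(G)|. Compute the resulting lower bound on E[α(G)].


E[|E(G)|] = C(21, 2)·p = 210 · (1/84) = 5/2.
E[α(G)] ≥ n − E[|E(G)|] = 21 − 5/2 = 37/2.
Numerically: ≈ 18.5000.
(This is only a lower bound; the true E[α(G)] may be larger.)

E[α(G)] ≥ 37/2 ≈ 18.5000.


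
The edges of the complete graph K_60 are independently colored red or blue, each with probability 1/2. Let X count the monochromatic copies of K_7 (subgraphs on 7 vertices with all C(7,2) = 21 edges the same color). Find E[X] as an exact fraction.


Let X = Σ_S X_S over the C(60, 7) = 386206920 subsets S of size 7, where X_S = 1 if the K_7 on S is monochromatic.
For a fixed S, the K_7 on S has C(7, 2) = 21 edges. P[all 21 edges red] = (1/2)^21, and likewise for blue, so P[monochromatic] = 2·(1/2)^21 = 2^{1 − 21} = 1/1048576.
Summing: E[X] = C(60, 7) · 2^{1 − 21} = 386206920 · 1/1048576 = 48275865/131072.
Numerically: E[X] ≈ 368.3156.

E[X] = C(60,7)·2^(1−C(7,2)) = 48275865/131072 ≈ 368.3156.


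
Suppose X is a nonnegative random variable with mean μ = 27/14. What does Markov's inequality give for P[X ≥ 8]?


μ = E[X] = 27/14, a = 8.
Markov: P[X ≥ 8] ≤ μ/a = (27/14)/8 = 27/112.
Numerically: ≈ 0.2411.
(Since a = 8 > μ = 1.9286, the bound 27/112 is < 1 and informative.)

P[X ≥ 8] ≤ 27/112 ≈ 0.2411.


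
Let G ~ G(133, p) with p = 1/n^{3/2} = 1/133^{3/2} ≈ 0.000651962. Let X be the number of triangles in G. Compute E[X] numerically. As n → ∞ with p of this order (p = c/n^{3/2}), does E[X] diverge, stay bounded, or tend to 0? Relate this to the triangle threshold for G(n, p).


Number of potential triangles: C(133, 3) = 383306.
Each occurs with probability p³ ≈ (0.000651962)³ ≈ 2.77119837e-10.
By linearity: E[X] = C(133, 3)·p³ ≈ 383306 · 2.77119837e-10 ≈ 0.000106.
Since α = 3/2 > 1, p = c/n^{3/2} = o(1/n) is below the triangle threshold p ~ 1/n. Asymptotically E[X] ~ (c³/6)·n^{3(1−α)} = (1³/6)·n^{-1.5} → 0, so by Markov's inequality G has no triangles w.h.p.

E[X] ≈ 0.000106; in regime p = Θ(1/n^{3/2}) E[X] tends to 0 (below the triangle threshold p ~ 1/n).


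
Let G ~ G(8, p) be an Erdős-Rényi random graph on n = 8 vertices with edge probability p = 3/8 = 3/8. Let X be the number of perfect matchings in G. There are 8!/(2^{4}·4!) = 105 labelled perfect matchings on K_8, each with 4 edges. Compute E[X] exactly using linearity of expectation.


K_8 has 8!/(2^{4}·4!) = 105 labelled perfect matchings.
For each such perfect matching H, let X_H = 1 if all 4 edges of H are present in G. Then P[X_H = 1] = p^{4} = (3/8)^{4} = 81/4096.
Summing the indicators: E[X] = Σ_H E[X_H] = 105 · p^{4} = 105 · 81/4096 = 8505/4096.
Numerically: E[X] ≈ 2.076.

E[X] = 105 · (3/8)^{4} = 8505/4096 ≈ 2.076.


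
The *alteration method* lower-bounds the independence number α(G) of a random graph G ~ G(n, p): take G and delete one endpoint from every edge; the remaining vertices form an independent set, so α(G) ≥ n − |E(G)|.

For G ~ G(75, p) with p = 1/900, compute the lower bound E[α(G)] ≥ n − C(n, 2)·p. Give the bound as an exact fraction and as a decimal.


E[|E(G)|] = C(75, 2)·p = 2775 · (1/900) = 37/12.
E[α(G)] ≥ n − E[|E(G)|] = 75 − 37/12 = 863/12.
Numerically: ≈ 71.9167.
(This is only a lower bound; the true E[α(G)] may be larger.)

E[α(G)] ≥ 863/12 ≈ 71.9167.


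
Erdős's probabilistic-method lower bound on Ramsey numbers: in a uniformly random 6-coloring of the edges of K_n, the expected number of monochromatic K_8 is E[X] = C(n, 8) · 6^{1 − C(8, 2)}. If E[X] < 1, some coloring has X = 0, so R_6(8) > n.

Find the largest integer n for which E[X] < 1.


We need C(n, 8) · 6^{1 − 28} < 1, i.e. C(n, 8) < 6^{28 − 1} = 1023490369077469249536.
Check values of n near the boundary:
  n = 1589: C(1589, 8) = 990389025825605844438; 990389025825605844438 < 1023490369077469249536? YES
  n = 1590: C(1590, 8) = 995397314198933813310; 995397314198933813310 < 1023490369077469249536? YES
  n = 1591: C(1591, 8) = 1000427749141189953870; 1000427749141189953870 < 1023490369077469249536? YES
  n = 1592: C(1592, 8) = 1005480414540892933435; 1005480414540892933435 < 1023490369077469249536? YES
  n = 1593: C(1593, 8) = 1010555394551193970323; 1010555394551193970323 < 1023490369077469249536? YES
  n = 1594: C(1594, 8) = 1015652773590544255167; 1015652773590544255167 < 1023490369077469249536? YES
  n = 1595: C(1595, 8) = 1020772636343363633895; 1020772636343363633895 < 1023490369077469249536? YES
  n = 1596: C(1596, 8) = 1025915067760710553965; 1025915067760710553965 < 1023490369077469249536? NO
  n = 1597: C(1597, 8) = 1031080153060953275445; 1031080153060953275445 < 1023490369077469249536? NO
The largest n with C(n, 8) < 1023490369077469249536 is n = 1595 (where E[X] = 113419181815929292655/113721152119718805504 ≈ 0.99734). Hence R_6(8) > 1595, i.e. R_6(8) ≥ 1596.

Largest n = 1595; hence R_6(8) > 1595.


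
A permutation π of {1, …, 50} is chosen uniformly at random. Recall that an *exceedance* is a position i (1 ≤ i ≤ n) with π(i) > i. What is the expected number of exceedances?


Write X = Σ_{i=1}^{50} X_i, where X_i = 1_{π(i) > i}.
For each fixed i, π(i) is uniform over {1, …, 50} (marginal of a uniform permutation), so P[π(i) > i] = (n − i)/n. Summing: Σ_{i=1}^{50} (n − i)/n = (0 + 1 + … + 49)/50 = 50(50 − 1)/(2·50) = (50 − 1)/2.
Hence E[X] = Σ_{i=1}^{50} (50 − i)/50 = 49/2 ≈ 24.50000.

E[X] = 49/2 = 24.50000.


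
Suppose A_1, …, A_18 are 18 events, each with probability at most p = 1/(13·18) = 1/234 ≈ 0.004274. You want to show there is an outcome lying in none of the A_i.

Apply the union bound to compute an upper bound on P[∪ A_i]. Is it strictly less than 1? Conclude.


Union bound: P[∪_{i=1}^{18} A_i] ≤ Σ_i P[A_i] ≤ 18·p = 18·(1/234) = 1/13.
Numerically: 1/13 ≈ 0.076923.
Is 1/13 < 1? YES.
Since P[∪ A_i] ≤ 1/13 < 1, the complement has P[∩ A_i^c] ≥ 1 − 1/13 = 12/13 > 0, so some outcome avoids every A_i.

18·p = 1/13 ≈ 0.076923; existence CERTIFIED by the union bound.


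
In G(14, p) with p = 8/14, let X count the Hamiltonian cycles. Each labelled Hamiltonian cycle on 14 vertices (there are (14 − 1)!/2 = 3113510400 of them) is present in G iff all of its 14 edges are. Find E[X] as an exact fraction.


K_14 has (14 − 1)!/2 = 3113510400 labelled Hamiltonian cycles.
For each such Hamiltonian cycle H, let X_H = 1 if all 14 edges of H are present in G. Then P[X_H = 1] = p^{14} = (4/7)^{14} = 268435456/678223072849.
By linearity: E[X] = Σ_H E[X_H] = 3113510400 · p^{14} = 3113510400 · 268435456/678223072849 = 119396654854963200/96889010407.
Numerically: E[X] ≈ 1.232e+06.

E[X] = 3113510400 · (4/7)^{14} = 119396654854963200/96889010407 ≈ 1.232e+06.


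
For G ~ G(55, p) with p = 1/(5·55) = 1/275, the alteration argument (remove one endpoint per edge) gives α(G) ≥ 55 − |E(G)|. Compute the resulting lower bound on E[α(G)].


E[|E(G)|] = C(55, 2)·p = 1485 · (1/275) = 27/5.
E[α(G)] ≥ n − E[|E(G)|] = 55 − 27/5 = 248/5.
Numerically: ≈ 49.60000.
(This is only a lower bound; the true E[α(G)] may be larger.)

E[α(G)] ≥ 248/5 ≈ 49.60000.


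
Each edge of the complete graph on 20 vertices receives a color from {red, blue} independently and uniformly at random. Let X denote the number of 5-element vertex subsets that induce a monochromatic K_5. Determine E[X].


Let X = Σ_S X_S over the C(20, 5) = 15504 subsets S of size 5, where X_S = 1 if the K_5 on S is monochromatic.
For a fixed S, the K_5 on S has C(5, 2) = 10 edges. P[all 10 edges red] = (1/2)^10, and likewise for blue, so P[monochromatic] = 2·(1/2)^10 = 2^{1 − 10} = 1/512.
By linearity of expectation: E[X] = C(20, 5) · 2^{1 − 10} = 15504 · 1/512 = 969/32.
Numerically: E[X] ≈ 30.28125.

E[X] = C(20,5)·2^(1−C(5,2)) = 969/32 ≈ 30.28125.


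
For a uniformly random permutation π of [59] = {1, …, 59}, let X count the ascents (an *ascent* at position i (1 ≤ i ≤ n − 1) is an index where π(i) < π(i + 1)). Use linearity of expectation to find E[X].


Write X = Σ X_I over i = 1, …, 58, with X_I the indicator of one ascent.
There are 58 indicators.
For each fixed i, the pair (π(i), π(i+1)) is a uniformly random ordered pair of distinct values from {1, …, 59}; by symmetry P[π(i) < π(i+1)] = 1/2.
By linearity: E[X] = 58 · (1/2) = (59 − 1) · (1/2) = 29 ≈ 29.000.

E[X] = 29 = 29.000.


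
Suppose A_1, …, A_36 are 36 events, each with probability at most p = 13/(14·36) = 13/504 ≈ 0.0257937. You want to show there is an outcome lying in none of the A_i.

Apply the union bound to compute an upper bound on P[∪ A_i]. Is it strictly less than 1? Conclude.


Union bound: P[∪_{i=1}^{36} A_i] ≤ Σ_i P[A_i] ≤ 36·p = 36·(13/504) = 13/14.
Numerically: 13/14 ≈ 0.9285714.
Is 13/14 < 1? YES.
Since P[∪ A_i] ≤ 13/14 < 1, the complement has P[∩ A_i^c] ≥ 1 − 13/14 = 1/14 > 0, so some outcome avoids every A_i.

36·p = 13/14 ≈ 0.9285714; existence CERTIFIED by the union bound.


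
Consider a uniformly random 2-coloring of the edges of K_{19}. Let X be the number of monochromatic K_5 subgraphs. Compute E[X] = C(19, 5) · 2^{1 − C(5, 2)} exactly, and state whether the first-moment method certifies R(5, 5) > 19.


E[X] = C(19, 5) · 2^{1 − 10} = 11628 · 2^{−9} = 11628/512.
As a reduced fraction: E[X] = 2907/128 ≈ 22.71094.
Is E[X] < 1? NO.
Since E[X] ≥ 1, the first-moment bound is inconclusive at n = 19; it does NOT by itself certify R(5, 5) > 19.

E[X] = 2907/128 ≈ 22.71094; E[X] ≥ 1; first-moment method inconclusive here.


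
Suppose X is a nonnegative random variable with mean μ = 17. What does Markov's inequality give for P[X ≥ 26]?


μ = E[X] = 17, a = 26.
Markov: P[X ≥ 26] ≤ μ/a = (17)/26 = 17/26.
Numerically: ≈ 0.654.
(Since a = 26 > μ = 17.000, the bound 17/26 is < 1 and informative.)

P[X ≥ 26] ≤ 17/26 ≈ 0.654.


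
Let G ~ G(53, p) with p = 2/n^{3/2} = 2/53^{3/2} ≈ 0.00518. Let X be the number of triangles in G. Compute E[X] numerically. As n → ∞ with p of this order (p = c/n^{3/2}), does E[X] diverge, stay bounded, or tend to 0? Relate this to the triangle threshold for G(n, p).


Number of potential triangles: C(53, 3) = 23426.
Each occurs with probability p³ ≈ (0.00518)³ ≈ 1.39267e-07.
By linearity: E[X] = C(53, 3)·p³ ≈ 23426 · 1.39267e-07 ≈ 0.003.
Since α = 3/2 > 1, p = c/n^{3/2} = o(1/n) is below the triangle threshold p ~ 1/n. Asymptotically E[X] ~ (c³/6)·n^{3(1−α)} = (2³/6)·n^{-1.5} → 0, so by Markov's inequality G has no triangles w.h.p.

E[X] ≈ 0.003; in regime p = Θ(1/n^{3/2}) E[X] tends to 0 (below the triangle threshold p ~ 1/n).


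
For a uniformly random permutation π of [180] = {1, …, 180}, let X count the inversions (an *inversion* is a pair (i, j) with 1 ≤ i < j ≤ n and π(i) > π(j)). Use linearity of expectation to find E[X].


Write X = Σ X_I over the C(180, 2) = 16110 pairs i < j, with X_I the indicator of one inversion.
There are 16110 indicators.
For each fixed pair i < j, the values π(i) and π(j) are two distinct elements of {1, …, 180} in uniformly random order; by symmetry P[π(i) > π(j)] = 1/2.
By linearity: E[X] = 16110 · (1/2) = C(180, 2) · (1/2) = 16110/2 = 8055 ≈ 8055.00000.

E[X] = 8055 = 8055.00000.


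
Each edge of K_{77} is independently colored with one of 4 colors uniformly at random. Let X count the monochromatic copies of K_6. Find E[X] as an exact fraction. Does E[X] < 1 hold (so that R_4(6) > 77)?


E[X] = C(77, 6) · 4^{1 − 15} = 237093780 · 4^{−14} = 237093780/268435456.
As a reduced fraction: E[X] = 59273445/67108864 ≈ 0.8832.
Is E[X] < 1? YES.
Since E[X] < 1, there exists a 4-coloring of K_{77} with no monochromatic K_6; hence R_4(6) > 77.

E[X] = 59273445/67108864 ≈ 0.8832; E[X] < 1, so R_4(6) > 77.


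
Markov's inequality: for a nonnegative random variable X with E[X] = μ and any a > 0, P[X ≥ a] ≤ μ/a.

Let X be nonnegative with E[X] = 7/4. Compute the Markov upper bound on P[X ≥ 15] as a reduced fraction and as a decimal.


μ = E[X] = 7/4, a = 15.
Markov: P[X ≥ 15] ≤ μ/a = (7/4)/15 = 7/60.
Numerically: ≈ 0.117.
(Since a = 15 > μ = 1.750, the bound 7/60 is < 1 and informative.)

P[X ≥ 15] ≤ 7/60 ≈ 0.117.


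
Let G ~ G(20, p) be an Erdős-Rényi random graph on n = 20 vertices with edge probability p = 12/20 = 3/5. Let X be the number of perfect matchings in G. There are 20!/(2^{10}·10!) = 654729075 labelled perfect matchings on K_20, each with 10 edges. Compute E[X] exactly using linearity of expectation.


K_20 has 20!/(2^{10}·10!) = 654729075 labelled perfect matchings.
For each such perfect matching H, let X_H = 1 if all 10 edges of H are present in G. Then P[X_H = 1] = p^{10} = (3/5)^{10} = 59049/9765625.
Summing the indicators: E[X] = Σ_H E[X_H] = 654729075 · p^{10} = 654729075 · 59049/9765625 = 1546443885987/390625.
Numerically: E[X] ≈ 3.96e+06.

E[X] = 654729075 · (3/5)^{10} = 1546443885987/390625 ≈ 3.96e+06.


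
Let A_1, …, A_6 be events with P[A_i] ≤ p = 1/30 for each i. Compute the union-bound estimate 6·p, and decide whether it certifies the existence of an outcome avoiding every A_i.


Union bound: P[∪_{i=1}^{6} A_i] ≤ Σ_i P[A_i] ≤ 6·p = 6·(1/30) = 1/5.
Numerically: 1/5 ≈ 0.2000000.
Is 1/5 < 1? YES.
Since P[∪ A_i] ≤ 1/5 < 1, the complement has P[∩ A_i^c] ≥ 1 − 1/5 = 4/5 > 0, so some outcome avoids every A_i.

6·p = 1/5 ≈ 0.2000000; existence CERTIFIED by the union bound.


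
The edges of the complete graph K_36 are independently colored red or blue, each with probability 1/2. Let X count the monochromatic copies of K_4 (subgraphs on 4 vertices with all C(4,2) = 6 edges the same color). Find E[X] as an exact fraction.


Let X = Σ_S X_S over the C(36, 4) = 58905 subsets S of size 4, where X_S = 1 if the K_4 on S is monochromatic.
For a fixed S, the K_4 on S has C(4, 2) = 6 edges. P[all 6 edges red] = (1/2)^6, and likewise for blue, so P[monochromatic] = 2·(1/2)^6 = 2^{1 − 6} = 1/32.
By linearity of expectation: E[X] = C(36, 4) · 2^{1 − 6} = 58905 · 1/32 = 58905/32.
Numerically: E[X] ≈ 1840.78125.

E[X] = C(36,4)·2^(1−C(4,2)) = 58905/32 ≈ 1840.78125.


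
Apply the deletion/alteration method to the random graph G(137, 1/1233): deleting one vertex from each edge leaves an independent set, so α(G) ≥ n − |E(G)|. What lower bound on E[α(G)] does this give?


E[|E(G)|] = C(137, 2)·p = 9316 · (1/1233) = 68/9.
E[α(G)] ≥ n − E[|E(G)|] = 137 − 68/9 = 1165/9.
Numerically: ≈ 129.444444.
(This is only a lower bound; the true E[α(G)] may be larger.)

E[α(G)] ≥ 1165/9 ≈ 129.444444.


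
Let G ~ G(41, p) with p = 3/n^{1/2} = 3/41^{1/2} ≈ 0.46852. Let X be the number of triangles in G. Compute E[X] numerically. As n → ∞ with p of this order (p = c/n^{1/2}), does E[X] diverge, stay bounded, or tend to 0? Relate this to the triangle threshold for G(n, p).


Number of potential triangles: C(41, 3) = 10660.
Each occurs with probability p³ ≈ (0.46852)³ ≈ 1.0284614e-01.
By linearity: E[X] = C(41, 3)·p³ ≈ 10660 · 1.0284614e-01 ≈ 1096.33981.
Since α = 1/2 < 1, p = c/n^{1/2} ≫ 1/n is above the triangle threshold p ~ 1/n. Asymptotically E[X] ~ (c³/6)·n^{3(1−α)} = (3³/6)·n^{1.5} → ∞; triangles are abundant w.h.p.

E[X] ≈ 1096.33981; in regime p = Θ(1/n^{1/2}) E[X] diverges (above the triangle threshold p ~ 1/n).


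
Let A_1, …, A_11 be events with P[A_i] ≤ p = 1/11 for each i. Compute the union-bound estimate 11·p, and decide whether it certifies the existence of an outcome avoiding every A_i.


Union bound: P[∪_{i=1}^{11} A_i] ≤ Σ_i P[A_i] ≤ 11·p = 11·(1/11) = 1.
Numerically: 1 ≈ 1.000000.
Is 1 < 1? NO.
Since the bound 1 is ≥ 1, the union bound is uninformative here; it does NOT by itself certify existence.

11·p = 1 ≈ 1.000000; existence NOT certified by the union bound.


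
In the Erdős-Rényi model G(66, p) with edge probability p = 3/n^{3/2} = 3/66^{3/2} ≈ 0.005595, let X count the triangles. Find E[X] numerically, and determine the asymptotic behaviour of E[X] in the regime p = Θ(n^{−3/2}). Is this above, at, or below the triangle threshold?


Number of potential triangles: C(66, 3) = 45760.
Each occurs with probability p³ ≈ (0.005595)³ ≈ 1.751524e-07.
By linearity: E[X] = C(66, 3)·p³ ≈ 45760 · 1.751524e-07 ≈ 0.0080.
Since α = 3/2 > 1, p = c/n^{3/2} = o(1/n) is below the triangle threshold p ~ 1/n. Asymptotically E[X] ~ (c³/6)·n^{3(1−α)} = (3³/6)·n^{-1.5} → 0, so by Markov's inequality G has no triangles w.h.p.

E[X] ≈ 0.0080; in regime p = Θ(1/n^{3/2}) E[X] tends to 0 (below the triangle threshold p ~ 1/n).


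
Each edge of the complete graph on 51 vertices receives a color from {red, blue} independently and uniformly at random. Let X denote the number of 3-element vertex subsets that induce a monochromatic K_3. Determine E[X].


Let X = Σ_S X_S over the C(51, 3) = 20825 subsets S of size 3, where X_S = 1 if the K_3 on S is monochromatic.
For a fixed S, the K_3 on S has C(3, 2) = 3 edges. P[all 3 edges red] = (1/2)^3, and likewise for blue, so P[monochromatic] = 2·(1/2)^3 = 2^{1 − 3} = 1/4.
By linearity: E[X] = C(51, 3) · 2^{1 − 3} = 20825 · 1/4 = 20825/4.
Numerically: E[X] ≈ 5206.250000.

E[X] = C(51,3)·2^(1−C(3,2)) = 20825/4 ≈ 5206.250000.


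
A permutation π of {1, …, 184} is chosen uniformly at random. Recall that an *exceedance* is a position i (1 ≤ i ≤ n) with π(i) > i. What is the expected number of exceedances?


Write X = Σ_{i=1}^{184} X_i, where X_i = 1_{π(i) > i}.
For each fixed i, π(i) is uniform over {1, …, 184} (marginal of a uniform permutation), so P[π(i) > i] = (n − i)/n. Summing: Σ_{i=1}^{184} (n − i)/n = (0 + 1 + … + 183)/184 = 184(184 − 1)/(2·184) = (184 − 1)/2.
Hence E[X] = Σ_{i=1}^{184} (184 − i)/184 = 183/2 ≈ 91.5000.

E[X] = 183/2 = 91.5000.
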